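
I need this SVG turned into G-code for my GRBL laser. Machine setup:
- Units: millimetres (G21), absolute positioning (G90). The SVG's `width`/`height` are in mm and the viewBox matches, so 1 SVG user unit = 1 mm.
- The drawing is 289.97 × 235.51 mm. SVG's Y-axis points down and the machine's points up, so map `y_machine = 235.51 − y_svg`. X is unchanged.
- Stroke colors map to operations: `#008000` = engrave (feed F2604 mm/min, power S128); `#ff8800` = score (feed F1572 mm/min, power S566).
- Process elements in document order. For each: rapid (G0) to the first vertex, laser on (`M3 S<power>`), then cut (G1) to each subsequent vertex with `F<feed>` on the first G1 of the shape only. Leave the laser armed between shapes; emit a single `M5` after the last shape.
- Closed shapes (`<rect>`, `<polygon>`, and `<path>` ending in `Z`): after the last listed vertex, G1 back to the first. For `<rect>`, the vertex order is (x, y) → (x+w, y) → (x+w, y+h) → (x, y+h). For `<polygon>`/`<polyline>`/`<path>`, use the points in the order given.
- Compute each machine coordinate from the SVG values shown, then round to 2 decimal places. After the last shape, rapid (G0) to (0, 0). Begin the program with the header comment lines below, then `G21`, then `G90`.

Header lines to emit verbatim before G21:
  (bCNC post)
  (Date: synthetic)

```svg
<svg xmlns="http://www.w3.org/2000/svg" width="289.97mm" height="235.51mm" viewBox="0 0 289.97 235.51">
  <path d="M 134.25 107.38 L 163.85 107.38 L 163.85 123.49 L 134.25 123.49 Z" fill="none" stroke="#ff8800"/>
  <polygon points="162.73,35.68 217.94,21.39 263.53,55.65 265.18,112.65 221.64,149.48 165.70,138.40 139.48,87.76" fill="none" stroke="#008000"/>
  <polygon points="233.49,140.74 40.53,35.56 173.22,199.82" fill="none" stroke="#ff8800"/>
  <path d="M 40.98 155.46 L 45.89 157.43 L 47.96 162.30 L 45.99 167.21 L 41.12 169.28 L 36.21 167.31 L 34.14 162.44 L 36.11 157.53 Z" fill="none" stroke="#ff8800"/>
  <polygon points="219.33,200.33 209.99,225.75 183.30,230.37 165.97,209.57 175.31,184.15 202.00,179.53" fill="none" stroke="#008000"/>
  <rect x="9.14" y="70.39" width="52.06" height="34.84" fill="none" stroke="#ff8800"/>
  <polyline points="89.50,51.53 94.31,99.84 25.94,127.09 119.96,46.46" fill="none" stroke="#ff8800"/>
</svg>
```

(bCNC post)
(Date: synthetic)
G21
G90
G0 X134.25 Y128.13
M3 S566
G1 X163.85 Y128.13 F1572
G1 X163.85 Y112.02
G1 X134.25 Y112.02
G1 X134.25 Y128.13
G0 X162.73 Y199.83
M3 S128
G1 X217.94 Y214.12 F2604
G1 X263.53 Y179.86
G1 X265.18 Y122.86
G1 X221.64 Y86.03
G1 X165.70 Y97.11
G1 X139.48 Y147.75
G1 X162.73 Y199.83
G0 X233.49 Y94.77
M3 S566
G1 X40.53 Y199.95 F1572
G1 X173.22 Y35.69
G1 X233.49 Y94.77
G0 X40.98 Y80.05
M3 S566
G1 X45.89 Y78.08 F1572
G1 X47.96 Y73.21
G1 X45.99 Y68.30
G1 X41.12 Y66.23
G1 X36.21 Y68.20
G1 X34.14 Y73.07
G1 X36.11 Y77.98
G1 X40.98 Y80.05
G0 X219.33 Y35.18
M3 S128
G1 X209.99 Y9.76 F2604
G1 X183.30 Y5.14
G1 X165.97 Y25.94
G1 X175.31 Y51.36
G1 X202.00 Y55.98
G1 X219.33 Y35.18
G0 X9.14 Y165.12
M3 S566
G1 X61.20 Y165.12 F1572
G1 X61.20 Y130.28
G1 X9.14 Y130.28
G1 X9.14 Y165.12
G0 X89.50 Y183.98
M3 S566
G1 X94.31 Y135.67 F1572
G1 X25.94 Y108.42
G1 X119.96 Y189.05
M5
G0 X0.00 Y0.00

viewBox `0 0 289.97 235.51` with mm width/height → 1 unit = 1 mm. Flip: y_m = 235.51 − y_svg.

**Shape 1** — `<path>` rectangle, stroke `#ff8800` → score (S566, F1572). Machine vertices: (134.25,128.13) → (163.85,128.13) → (163.85,112.02) → (134.25,112.02) → (134.25,128.13). Closed: final G1 returns to the first vertex.

**Shape 2** — `<polygon>` regular polygon, stroke `#008000` → engrave (S128, F2604). Machine vertices: (162.73,199.83) → (217.94,214.12) → (263.53,179.86) → (265.18,122.86) → (221.64,86.03) → (165.70,97.11) → (139.48,147.75) → (162.73,199.83). Closed: final G1 returns to the first vertex.

**Shape 3** — `<polygon>` closed polygon, stroke `#ff8800` → score (S566, F1572). Machine vertices: (233.49,94.77) → (40.53,199.95) → (173.22,35.69) → (233.49,94.77). Closed: final G1 returns to the first vertex.

**Shape 4** — `<path>` regular polygon, stroke `#ff8800` → score (S566, F1572). Machine vertices: (40.98,80.05) → (45.89,78.08) → (47.96,73.21) → (45.99,68.30) → (41.12,66.23) → (36.21,68.20) → (34.14,73.07) → (36.11,77.98) → (40.98,80.05). Closed: final G1 returns to the first vertex.

**Shape 5** — `<polygon>` regular polygon, stroke `#008000` → engrave (S128, F2604). Machine vertices: (219.33,35.18) → (209.99,9.76) → (183.30,5.14) → (165.97,25.94) → (175.31,51.36) → (202.00,55.98) → (219.33,35.18). Closed: final G1 returns to the first vertex.

**Shape 6** — `<rect>` rectangle, stroke `#ff8800` → score (S566, F1572). Machine vertices: (9.14,165.12) → (61.20,165.12) → (61.20,130.28) → (9.14,130.28) → (9.14,165.12). Closed: final G1 returns to the first vertex.

**Shape 7** — `<polyline>` open polyline, stroke `#ff8800` → score (S566, F1572). Machine vertices: (89.50,183.98) → (94.31,135.67) → (25.94,108.42) → (119.96,189.05). Open path.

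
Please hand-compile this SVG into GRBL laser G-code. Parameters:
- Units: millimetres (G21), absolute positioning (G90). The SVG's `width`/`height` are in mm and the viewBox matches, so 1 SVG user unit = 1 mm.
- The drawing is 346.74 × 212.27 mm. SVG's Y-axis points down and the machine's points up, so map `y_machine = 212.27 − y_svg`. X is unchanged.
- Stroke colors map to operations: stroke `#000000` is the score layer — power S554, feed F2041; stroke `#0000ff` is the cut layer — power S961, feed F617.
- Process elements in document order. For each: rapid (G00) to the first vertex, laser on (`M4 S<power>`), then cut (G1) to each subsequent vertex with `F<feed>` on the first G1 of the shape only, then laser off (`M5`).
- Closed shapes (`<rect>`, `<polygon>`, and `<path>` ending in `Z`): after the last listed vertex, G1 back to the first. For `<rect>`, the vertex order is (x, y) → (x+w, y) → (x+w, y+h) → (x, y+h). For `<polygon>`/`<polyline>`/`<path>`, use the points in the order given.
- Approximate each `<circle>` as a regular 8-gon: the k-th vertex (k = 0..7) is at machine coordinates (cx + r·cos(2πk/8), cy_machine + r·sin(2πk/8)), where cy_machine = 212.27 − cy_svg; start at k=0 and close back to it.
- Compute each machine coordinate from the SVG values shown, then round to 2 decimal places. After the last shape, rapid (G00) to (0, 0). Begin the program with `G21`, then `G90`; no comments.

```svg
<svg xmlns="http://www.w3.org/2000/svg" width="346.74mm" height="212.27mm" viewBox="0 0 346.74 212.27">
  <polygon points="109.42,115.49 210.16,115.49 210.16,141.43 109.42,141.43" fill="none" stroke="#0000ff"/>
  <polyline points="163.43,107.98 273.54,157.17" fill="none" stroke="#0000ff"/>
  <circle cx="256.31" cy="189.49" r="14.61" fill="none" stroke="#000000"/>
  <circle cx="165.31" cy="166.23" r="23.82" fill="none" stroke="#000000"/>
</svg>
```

G21
G90
G00 X109.42 Y96.78
M4 S961
G1 X210.16 Y96.78 F617
G1 X210.16 Y70.84
G1 X109.42 Y70.84
G1 X109.42 Y96.78
M5
G00 X163.43 Y104.29
M4 S961
G1 X273.54 Y55.10 F617
M5
G00 X270.92 Y22.78
M4 S554
G1 X266.64 Y33.11 F2041
G1 X256.31 Y37.39
G1 X245.98 Y33.11
G1 X241.70 Y22.78
G1 X245.98 Y12.45
G1 X256.31 Y8.17
G1 X266.64 Y12.45
G1 X270.92 Y22.78
M5
G00 X189.13 Y46.04
M4 S554
G1 X182.15 Y62.88 F2041
G1 X165.31 Y69.86
G1 X148.47 Y62.88
G1 X141.49 Y46.04
G1 X148.47 Y29.20
G1 X165.31 Y22.22
G1 X182.15 Y29.20
G1 X189.13 Y46.04
M5
G00 X0.00 Y0.00

viewBox `0 0 346.74 212.27` with mm width/height → 1 unit = 1 mm. Flip: y_m = 212.27 − y_svg.

**Shape 1** — `<polygon>` rectangle, stroke `#0000ff` → cut (S961, F617). Machine vertices: (109.42,96.78) → (210.16,96.78) → (210.16,70.84) → (109.42,70.84) → (109.42,96.78). Closed: final G1 returns to the first vertex.

**Shape 2** — `<polyline>` line segment, stroke `#0000ff` → cut (S961, F617). Machine vertices: (163.43,104.29) → (273.54,55.10). Open path.

**Shape 3** — `<circle>` circle, stroke `#000000` → score (S554, F2041). Machine vertices: (270.92,22.78) → (266.64,33.11) → (256.31,37.39) → (245.98,33.11) → (241.70,22.78) → (245.98,12.45) → (256.31,8.17) → (266.64,12.45) → (270.92,22.78). Closed: final G1 returns to the first vertex.

**Shape 4** — `<circle>` circle, stroke `#000000` → score (S554, F2041). Machine vertices: (189.13,46.04) → (182.15,62.88) → (165.31,69.86) → (148.47,62.88) → (141.49,46.04) → (148.47,29.20) → (165.31,22.22) → (182.15,29.20) → (189.13,46.04). Closed: final G1 returns to the first vertex.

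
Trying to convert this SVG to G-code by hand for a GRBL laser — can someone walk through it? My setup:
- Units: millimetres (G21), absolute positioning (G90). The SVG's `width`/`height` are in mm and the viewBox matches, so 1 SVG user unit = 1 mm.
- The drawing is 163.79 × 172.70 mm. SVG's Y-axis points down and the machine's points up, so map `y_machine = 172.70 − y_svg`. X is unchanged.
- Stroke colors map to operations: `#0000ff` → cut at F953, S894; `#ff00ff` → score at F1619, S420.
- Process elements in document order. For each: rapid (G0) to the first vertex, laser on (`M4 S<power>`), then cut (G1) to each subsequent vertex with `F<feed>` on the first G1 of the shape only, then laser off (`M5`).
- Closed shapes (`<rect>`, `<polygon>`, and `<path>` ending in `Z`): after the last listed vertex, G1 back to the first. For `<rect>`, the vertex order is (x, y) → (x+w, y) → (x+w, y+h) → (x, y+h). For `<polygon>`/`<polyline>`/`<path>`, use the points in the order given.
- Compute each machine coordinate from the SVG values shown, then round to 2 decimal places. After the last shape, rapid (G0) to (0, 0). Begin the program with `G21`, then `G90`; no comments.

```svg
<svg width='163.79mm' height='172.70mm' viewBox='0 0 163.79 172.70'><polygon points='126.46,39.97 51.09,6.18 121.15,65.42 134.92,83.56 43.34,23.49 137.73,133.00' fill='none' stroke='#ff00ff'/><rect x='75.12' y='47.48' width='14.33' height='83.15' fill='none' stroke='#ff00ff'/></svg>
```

viewBox `0 0 163.79 172.70` with mm width/height → 1 unit = 1 mm. Flip: y_m = 172.70 − y_svg.

**Shape 1** — `<polygon>` closed polygon, stroke `#ff00ff` → score (S420, F1619). Machine vertices: (126.46,132.73) → (51.09,166.52) → (121.15,107.28) → (134.92,89.14) → (43.34,149.21) → (137.73,39.70) → (126.46,132.73). Closed: final G1 returns to the first vertex.

**Shape 2** — `<rect>` rectangle, stroke `#ff00ff` → score (S420, F1619). Machine vertices: (75.12,125.22) → (89.45,125.22) → (89.45,42.07) → (75.12,42.07) → (75.12,125.22). Closed: final G1 returns to the first vertex.

G21
G90
G0 X126.46 Y132.73
M4 S420
G1 X51.09 Y166.52 F1619
G1 X121.15 Y107.28
G1 X134.92 Y89.14
G1 X43.34 Y149.21
G1 X137.73 Y39.70
G1 X126.46 Y132.73
M5
G0 X75.12 Y125.22
M4 S420
G1 X89.45 Y125.22 F1619
G1 X89.45 Y42.07
G1 X75.12 Y42.07
G1 X75.12 Y125.22
M5
G0 X0.00 Y0.00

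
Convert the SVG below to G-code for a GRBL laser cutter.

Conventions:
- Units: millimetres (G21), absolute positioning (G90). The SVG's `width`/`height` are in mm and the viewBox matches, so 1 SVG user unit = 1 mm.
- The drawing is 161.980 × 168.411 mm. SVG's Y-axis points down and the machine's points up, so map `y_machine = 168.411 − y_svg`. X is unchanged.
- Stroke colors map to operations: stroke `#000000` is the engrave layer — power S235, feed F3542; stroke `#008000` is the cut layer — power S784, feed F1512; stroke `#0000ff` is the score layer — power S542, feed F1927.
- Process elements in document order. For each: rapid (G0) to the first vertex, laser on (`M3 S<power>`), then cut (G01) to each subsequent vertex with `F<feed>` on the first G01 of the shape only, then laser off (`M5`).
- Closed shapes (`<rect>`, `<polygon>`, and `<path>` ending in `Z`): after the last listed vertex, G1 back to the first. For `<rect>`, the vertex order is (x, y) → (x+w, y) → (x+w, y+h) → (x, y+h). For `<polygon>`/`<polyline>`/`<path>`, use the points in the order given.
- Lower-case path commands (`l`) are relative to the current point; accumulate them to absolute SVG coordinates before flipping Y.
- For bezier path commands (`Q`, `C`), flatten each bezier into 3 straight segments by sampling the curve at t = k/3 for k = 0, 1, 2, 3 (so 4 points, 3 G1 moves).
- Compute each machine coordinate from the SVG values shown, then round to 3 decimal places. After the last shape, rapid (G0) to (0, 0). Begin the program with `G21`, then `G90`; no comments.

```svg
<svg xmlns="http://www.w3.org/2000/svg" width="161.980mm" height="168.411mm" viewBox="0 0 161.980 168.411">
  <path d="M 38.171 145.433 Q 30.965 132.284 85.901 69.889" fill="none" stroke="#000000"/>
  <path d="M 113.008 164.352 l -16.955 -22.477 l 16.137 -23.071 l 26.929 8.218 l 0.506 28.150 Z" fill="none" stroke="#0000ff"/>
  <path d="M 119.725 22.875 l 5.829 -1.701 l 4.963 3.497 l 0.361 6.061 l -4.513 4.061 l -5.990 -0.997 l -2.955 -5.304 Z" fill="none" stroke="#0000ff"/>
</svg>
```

G21
G90
G0 X38.171 Y22.978
M3 S235
G01 X40.272 Y37.216 F3542
G01 X56.182 Y62.397
G01 X85.901 Y98.522
M5
G0 X113.008 Y4.059
M3 S542
G01 X96.053 Y26.536 F1927
G01 X112.190 Y49.607
G01 X139.119 Y41.389
G01 X139.625 Y13.239
G01 X113.008 Y4.059
M5
G0 X119.725 Y145.536
M3 S542
G01 X125.554 Y147.237 F1927
G01 X130.517 Y143.740
G01 X130.878 Y137.679
G01 X126.365 Y133.618
G01 X120.375 Y134.615
G01 X117.420 Y139.919
G01 X119.725 Y145.536
M5
G0 X0.000 Y0.000

viewBox `0 0 161.980 168.411` with mm width/height → 1 unit = 1 mm. Flip: y_m = 168.411 − y_svg.

**Shape 1** — `<path>` quadratic bezier, stroke `#000000` → engrave (S235, F3542). Control points (SVG): P0=(38.171,145.433), P1=(30.965,132.284), P2=(85.901,69.889); sampled at t=k/3. Machine vertices: (38.171,22.978) → (40.272,37.216) → (56.182,62.397) → (85.901,98.522). Open path.

**Shape 2** — `<path>` regular polygon, stroke `#0000ff` → score (S542, F1927). Machine vertices: (113.008,4.059) → (96.053,26.536) → (112.190,49.607) → (139.119,41.389) → (139.625,13.239) → (113.008,4.059). Closed: final G1 returns to the first vertex.

**Shape 3** — `<path>` regular polygon, stroke `#0000ff` → score (S542, F1927). Machine vertices: (119.725,145.536) → (125.554,147.237) → (130.517,143.740) → (130.878,137.679) → (126.365,133.618) → (120.375,134.615) → (117.420,139.919) → (119.725,145.536). Closed: final G1 returns to the first vertex.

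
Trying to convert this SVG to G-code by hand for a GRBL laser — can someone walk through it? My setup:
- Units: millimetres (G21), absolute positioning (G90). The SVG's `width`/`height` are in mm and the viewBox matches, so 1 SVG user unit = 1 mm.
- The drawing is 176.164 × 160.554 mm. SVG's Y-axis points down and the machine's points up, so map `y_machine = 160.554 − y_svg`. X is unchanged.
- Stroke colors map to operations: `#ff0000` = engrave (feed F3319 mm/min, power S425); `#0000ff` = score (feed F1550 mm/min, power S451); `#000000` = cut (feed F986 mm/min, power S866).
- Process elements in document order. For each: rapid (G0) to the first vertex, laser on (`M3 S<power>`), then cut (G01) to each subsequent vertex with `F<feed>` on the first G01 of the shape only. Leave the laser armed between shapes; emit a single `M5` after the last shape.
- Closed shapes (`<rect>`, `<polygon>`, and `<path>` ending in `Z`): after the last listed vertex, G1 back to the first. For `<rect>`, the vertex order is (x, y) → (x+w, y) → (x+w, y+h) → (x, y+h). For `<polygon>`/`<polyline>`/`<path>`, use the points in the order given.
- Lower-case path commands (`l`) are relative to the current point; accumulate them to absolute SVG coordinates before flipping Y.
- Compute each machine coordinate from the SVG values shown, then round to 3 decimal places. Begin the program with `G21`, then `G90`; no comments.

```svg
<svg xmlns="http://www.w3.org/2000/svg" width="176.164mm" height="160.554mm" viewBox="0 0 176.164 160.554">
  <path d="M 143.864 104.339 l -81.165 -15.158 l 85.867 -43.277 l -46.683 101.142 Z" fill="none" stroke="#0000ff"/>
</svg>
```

G21
G90
G0 X143.864 Y56.215
M3 S451
G01 X62.699 Y71.373 F1550
G01 X148.566 Y114.650
G01 X101.883 Y13.508
G01 X143.864 Y56.215
M5

1 u = 1 mm; y_m = 160.554 − y.

[1] `<path>` closed polygon, #0000ff→score S451 F1550: (143.864,56.215) → (62.699,71.373) → (148.566,114.650) → (101.883,13.508) → (143.864,56.215) (closed)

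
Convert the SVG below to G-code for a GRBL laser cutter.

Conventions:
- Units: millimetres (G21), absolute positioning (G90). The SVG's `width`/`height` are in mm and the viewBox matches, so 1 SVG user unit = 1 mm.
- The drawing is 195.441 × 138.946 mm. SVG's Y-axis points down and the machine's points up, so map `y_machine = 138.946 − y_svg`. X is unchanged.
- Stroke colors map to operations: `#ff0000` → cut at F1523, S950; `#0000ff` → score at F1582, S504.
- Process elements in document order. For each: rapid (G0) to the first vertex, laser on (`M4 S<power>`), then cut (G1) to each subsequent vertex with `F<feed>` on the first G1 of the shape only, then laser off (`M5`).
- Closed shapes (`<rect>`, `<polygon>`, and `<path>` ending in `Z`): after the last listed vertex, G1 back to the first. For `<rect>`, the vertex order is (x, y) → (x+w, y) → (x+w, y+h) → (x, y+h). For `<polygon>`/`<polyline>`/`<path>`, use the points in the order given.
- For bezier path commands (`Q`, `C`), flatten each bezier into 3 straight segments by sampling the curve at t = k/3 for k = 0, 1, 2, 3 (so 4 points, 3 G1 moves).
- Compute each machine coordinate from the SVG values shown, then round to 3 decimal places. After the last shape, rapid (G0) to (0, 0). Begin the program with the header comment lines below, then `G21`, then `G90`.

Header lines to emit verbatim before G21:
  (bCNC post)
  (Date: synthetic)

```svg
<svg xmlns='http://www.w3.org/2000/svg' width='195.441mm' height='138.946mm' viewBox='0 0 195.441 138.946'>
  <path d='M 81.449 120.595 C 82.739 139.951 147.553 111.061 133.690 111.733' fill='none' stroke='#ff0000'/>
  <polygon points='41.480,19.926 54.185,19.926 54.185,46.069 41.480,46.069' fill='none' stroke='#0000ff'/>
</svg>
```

(bCNC post)
(Date: synthetic)
G21
G90
G0 X81.449 Y18.351
M4 S950
G1 X98.647 Y12.195 F1523
G1 X126.594 Y20.913
G1 X133.690 Y27.213
M5
G0 X41.480 Y119.020
M4 S504
G1 X54.185 Y119.020 F1582
G1 X54.185 Y92.877
G1 X41.480 Y92.877
G1 X41.480 Y119.020
M5
G0 X0.000 Y0.000

Since the viewBox matches the mm dimensions, user units are millimetres directly. The only transform is the Y-flip y_m = 138.946 − y_svg.

Shape 1 is a cubic bezier drawn with `<path>`. Its stroke #ff0000 means cut at S950, F1523. After flipping Y the toolpath is (81.449,18.351) → (98.647,12.195) → (126.594,20.913) → (133.690,27.213).

Shape 2 is a rectangle drawn with `<polygon>`. Its stroke #0000ff means score at S504, F1582. After flipping Y the toolpath is (41.480,119.020) → (54.185,119.020) → (54.185,92.877) → (41.480,92.877) → (41.480,119.020), returning to the start.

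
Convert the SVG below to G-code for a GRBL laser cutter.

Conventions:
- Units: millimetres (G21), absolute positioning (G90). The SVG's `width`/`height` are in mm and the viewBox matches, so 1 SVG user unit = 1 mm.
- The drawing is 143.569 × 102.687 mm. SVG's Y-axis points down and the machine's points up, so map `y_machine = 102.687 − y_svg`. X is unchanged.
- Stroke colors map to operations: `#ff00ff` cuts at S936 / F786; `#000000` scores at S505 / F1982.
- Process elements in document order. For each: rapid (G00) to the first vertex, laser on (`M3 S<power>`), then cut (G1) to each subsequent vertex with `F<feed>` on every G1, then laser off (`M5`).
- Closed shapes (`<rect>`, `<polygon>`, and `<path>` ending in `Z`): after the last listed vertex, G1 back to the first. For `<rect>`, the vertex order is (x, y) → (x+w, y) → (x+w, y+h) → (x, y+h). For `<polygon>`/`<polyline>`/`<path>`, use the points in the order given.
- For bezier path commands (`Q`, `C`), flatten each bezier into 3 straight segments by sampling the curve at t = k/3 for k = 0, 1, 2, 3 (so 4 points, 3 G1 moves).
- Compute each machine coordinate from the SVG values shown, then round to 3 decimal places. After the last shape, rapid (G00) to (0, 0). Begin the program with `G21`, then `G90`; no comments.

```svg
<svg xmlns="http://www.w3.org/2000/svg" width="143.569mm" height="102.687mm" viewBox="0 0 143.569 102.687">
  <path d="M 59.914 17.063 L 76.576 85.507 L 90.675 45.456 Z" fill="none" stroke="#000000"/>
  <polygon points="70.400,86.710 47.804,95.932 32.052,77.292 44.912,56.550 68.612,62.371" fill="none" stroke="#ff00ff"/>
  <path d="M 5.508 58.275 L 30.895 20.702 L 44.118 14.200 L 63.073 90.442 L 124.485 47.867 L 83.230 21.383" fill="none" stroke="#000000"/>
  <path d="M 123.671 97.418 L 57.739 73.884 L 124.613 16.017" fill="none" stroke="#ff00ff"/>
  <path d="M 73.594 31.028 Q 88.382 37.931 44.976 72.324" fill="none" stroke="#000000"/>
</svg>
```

Since the viewBox matches the mm dimensions, user units are millimetres directly. The only transform is the Y-flip y_m = 102.687 − y_svg.

Shape 1 is a closed polygon drawn with `<path>`. Its stroke #000000 means score at S505, F1982. After flipping Y the toolpath is (59.914,85.624) → (76.576,17.180) → (90.675,57.231) → (59.914,85.624), returning to the start.

Shape 2 is a regular polygon drawn with `<polygon>`. Its stroke #ff00ff means cut at S936, F786. After flipping Y the toolpath is (70.400,15.977) → (47.804,6.755) → (32.052,25.395) → (44.912,46.137) → (68.612,40.316) → (70.400,15.977), returning to the start.

Shape 3 is a open polyline drawn with `<path>`. Its stroke #000000 means score at S505, F1982. After flipping Y the toolpath is (5.508,44.412) → (30.895,81.985) → (44.118,88.487) → (63.073,12.245) → (124.485,54.820) → (83.230,81.304).

Shape 4 is a open polyline drawn with `<path>`. Its stroke #ff00ff means cut at S936, F786. After flipping Y the toolpath is (123.671,5.269) → (57.739,28.803) → (124.613,86.670).

Shape 5 is a quadratic bezier drawn with `<path>`. Its stroke #000000 means score at S505, F1982. After flipping Y the toolpath is (73.594,71.659) → (76.987,64.003) → (67.447,50.237) → (44.976,30.363).

G21
G90
G00 X59.914 Y85.624
M3 S505
G1 X76.576 Y17.180 F1982
G1 X90.675 Y57.231 F1982
G1 X59.914 Y85.624 F1982
M5
G00 X70.400 Y15.977
M3 S936
G1 X47.804 Y6.755 F786
G1 X32.052 Y25.395 F786
G1 X44.912 Y46.137 F786
G1 X68.612 Y40.316 F786
G1 X70.400 Y15.977 F786
M5
G00 X5.508 Y44.412
M3 S505
G1 X30.895 Y81.985 F1982
G1 X44.118 Y88.487 F1982
G1 X63.073 Y12.245 F1982
G1 X124.485 Y54.820 F1982
G1 X83.230 Y81.304 F1982
M5
G00 X123.671 Y5.269
M3 S936
G1 X57.739 Y28.803 F786
G1 X124.613 Y86.670 F786
M5
G00 X73.594 Y71.659
M3 S505
G1 X76.987 Y64.003 F1982
G1 X67.447 Y50.237 F1982
G1 X44.976 Y30.363 F1982
M5
G00 X0.000 Y0.000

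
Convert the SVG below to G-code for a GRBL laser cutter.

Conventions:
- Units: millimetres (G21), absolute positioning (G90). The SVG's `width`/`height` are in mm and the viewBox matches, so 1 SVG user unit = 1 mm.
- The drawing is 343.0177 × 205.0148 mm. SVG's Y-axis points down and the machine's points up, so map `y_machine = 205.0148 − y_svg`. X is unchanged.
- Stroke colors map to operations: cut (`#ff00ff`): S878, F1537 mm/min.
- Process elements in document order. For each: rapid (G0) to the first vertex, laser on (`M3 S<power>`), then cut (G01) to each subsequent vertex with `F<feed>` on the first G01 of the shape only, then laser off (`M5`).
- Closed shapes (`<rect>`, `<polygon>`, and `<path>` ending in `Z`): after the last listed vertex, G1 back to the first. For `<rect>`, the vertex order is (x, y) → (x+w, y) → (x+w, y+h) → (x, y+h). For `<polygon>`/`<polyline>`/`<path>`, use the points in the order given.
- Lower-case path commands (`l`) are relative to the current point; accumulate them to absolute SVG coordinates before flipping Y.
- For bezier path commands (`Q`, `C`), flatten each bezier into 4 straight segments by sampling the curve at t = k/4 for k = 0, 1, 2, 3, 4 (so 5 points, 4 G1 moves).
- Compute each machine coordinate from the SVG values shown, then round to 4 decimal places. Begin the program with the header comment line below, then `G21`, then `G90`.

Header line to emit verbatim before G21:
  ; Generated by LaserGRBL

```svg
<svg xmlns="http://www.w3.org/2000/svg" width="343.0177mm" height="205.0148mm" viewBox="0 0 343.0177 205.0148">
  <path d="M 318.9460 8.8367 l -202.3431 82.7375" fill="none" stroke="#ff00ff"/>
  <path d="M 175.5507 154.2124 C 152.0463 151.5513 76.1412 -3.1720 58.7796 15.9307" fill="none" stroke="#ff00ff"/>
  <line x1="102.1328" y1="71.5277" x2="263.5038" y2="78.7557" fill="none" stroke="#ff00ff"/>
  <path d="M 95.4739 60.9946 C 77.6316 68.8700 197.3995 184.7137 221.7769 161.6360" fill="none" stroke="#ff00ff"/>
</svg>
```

; Generated by LaserGRBL
G21
G90
G0 X318.9460 Y196.1781
M3 S878
G01 X116.6029 Y113.4406 F1537
M5
G0 X175.5507 Y50.8024
M3 S878
G01 X149.8308 Y76.2179 F1537
G01 X114.8616 Y128.1047
G01 X81.0442 Y175.9108
G01 X58.7796 Y189.0841
M5
G0 X102.1328 Y133.4871
M3 S878
G01 X263.5038 Y126.2591 F1537
M5
G0 X95.4739 Y144.0202
M3 S878
G01 X104.2535 Y121.7272 F1537
G01 X142.7930 Y82.0921
G01 X189.2488 Y48.2606
G01 X221.7769 Y43.3788
M5

Since the viewBox matches the mm dimensions, user units are millimetres directly. The only transform is the Y-flip y_m = 205.0148 − y_svg.

Shape 1 is a line segment drawn with `<path>`. Its stroke #ff00ff means cut at S878, F1537. After flipping Y the toolpath is (318.9460,196.1781) → (116.6029,113.4406).

Shape 2 is a cubic bezier drawn with `<path>`. Its stroke #ff00ff means cut at S878, F1537. After flipping Y the toolpath is (175.5507,50.8024) → (149.8308,76.2179) → (114.8616,128.1047) → (81.0442,175.9108) → (58.7796,189.0841).

Shape 3 is a line segment drawn with `<line>`. Its stroke #ff00ff means cut at S878, F1537. After flipping Y the toolpath is (102.1328,133.4871) → (263.5038,126.2591).

Shape 4 is a cubic bezier drawn with `<path>`. Its stroke #ff00ff means cut at S878, F1537. After flipping Y the toolpath is (95.4739,144.0202) → (104.2535,121.7272) → (142.7930,82.0921) → (189.2488,48.2606) → (221.7769,43.3788).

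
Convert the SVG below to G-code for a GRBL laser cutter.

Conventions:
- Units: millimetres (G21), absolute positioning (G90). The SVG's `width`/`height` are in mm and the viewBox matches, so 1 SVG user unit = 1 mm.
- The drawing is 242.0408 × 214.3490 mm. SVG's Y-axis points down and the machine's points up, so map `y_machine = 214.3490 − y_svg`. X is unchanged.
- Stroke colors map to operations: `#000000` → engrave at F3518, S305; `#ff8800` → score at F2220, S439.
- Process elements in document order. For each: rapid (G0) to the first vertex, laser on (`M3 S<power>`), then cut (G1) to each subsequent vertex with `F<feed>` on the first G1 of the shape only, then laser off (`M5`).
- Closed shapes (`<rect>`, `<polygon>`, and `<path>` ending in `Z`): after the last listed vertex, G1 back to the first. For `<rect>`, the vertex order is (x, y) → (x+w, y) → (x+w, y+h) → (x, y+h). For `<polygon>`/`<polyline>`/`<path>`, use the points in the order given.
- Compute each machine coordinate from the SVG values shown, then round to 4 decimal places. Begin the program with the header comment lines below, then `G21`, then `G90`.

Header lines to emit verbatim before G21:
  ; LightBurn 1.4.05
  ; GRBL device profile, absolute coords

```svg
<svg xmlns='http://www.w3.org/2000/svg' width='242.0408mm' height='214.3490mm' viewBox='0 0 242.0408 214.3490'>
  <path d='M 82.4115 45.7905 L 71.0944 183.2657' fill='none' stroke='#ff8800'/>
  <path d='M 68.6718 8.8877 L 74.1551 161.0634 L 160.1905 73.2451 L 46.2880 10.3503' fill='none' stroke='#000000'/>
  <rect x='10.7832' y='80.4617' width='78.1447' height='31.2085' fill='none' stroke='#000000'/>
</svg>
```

; LightBurn 1.4.05
; GRBL device profile, absolute coords
G21
G90
G0 X82.4115 Y168.5585
M3 S439
G1 X71.0944 Y31.0833 F2220
M5
G0 X68.6718 Y205.4613
M3 S305
G1 X74.1551 Y53.2856 F3518
G1 X160.1905 Y141.1039
G1 X46.2880 Y203.9987
M5
G0 X10.7832 Y133.8873
M3 S305
G1 X88.9279 Y133.8873 F3518
G1 X88.9279 Y102.6788
G1 X10.7832 Y102.6788
G1 X10.7832 Y133.8873
M5

Since the viewBox matches the mm dimensions, user units are millimetres directly. The only transform is the Y-flip y_m = 214.3490 − y_svg.

Shape 1 is a line segment drawn with `<path>`. Its stroke #ff8800 means score at S439, F2220. After flipping Y the toolpath is (82.4115,168.5585) → (71.0944,31.0833).

Shape 2 is a open polyline drawn with `<path>`. Its stroke #000000 means engrave at S305, F3518. After flipping Y the toolpath is (68.6718,205.4613) → (74.1551,53.2856) → (160.1905,141.1039) → (46.2880,203.9987).

Shape 3 is a rectangle drawn with `<rect>`. Its stroke #000000 means engrave at S305, F3518. After flipping Y the toolpath is (10.7832,133.8873) → (88.9279,133.8873) → (88.9279,102.6788) → (10.7832,102.6788) → (10.7832,133.8873), returning to the start.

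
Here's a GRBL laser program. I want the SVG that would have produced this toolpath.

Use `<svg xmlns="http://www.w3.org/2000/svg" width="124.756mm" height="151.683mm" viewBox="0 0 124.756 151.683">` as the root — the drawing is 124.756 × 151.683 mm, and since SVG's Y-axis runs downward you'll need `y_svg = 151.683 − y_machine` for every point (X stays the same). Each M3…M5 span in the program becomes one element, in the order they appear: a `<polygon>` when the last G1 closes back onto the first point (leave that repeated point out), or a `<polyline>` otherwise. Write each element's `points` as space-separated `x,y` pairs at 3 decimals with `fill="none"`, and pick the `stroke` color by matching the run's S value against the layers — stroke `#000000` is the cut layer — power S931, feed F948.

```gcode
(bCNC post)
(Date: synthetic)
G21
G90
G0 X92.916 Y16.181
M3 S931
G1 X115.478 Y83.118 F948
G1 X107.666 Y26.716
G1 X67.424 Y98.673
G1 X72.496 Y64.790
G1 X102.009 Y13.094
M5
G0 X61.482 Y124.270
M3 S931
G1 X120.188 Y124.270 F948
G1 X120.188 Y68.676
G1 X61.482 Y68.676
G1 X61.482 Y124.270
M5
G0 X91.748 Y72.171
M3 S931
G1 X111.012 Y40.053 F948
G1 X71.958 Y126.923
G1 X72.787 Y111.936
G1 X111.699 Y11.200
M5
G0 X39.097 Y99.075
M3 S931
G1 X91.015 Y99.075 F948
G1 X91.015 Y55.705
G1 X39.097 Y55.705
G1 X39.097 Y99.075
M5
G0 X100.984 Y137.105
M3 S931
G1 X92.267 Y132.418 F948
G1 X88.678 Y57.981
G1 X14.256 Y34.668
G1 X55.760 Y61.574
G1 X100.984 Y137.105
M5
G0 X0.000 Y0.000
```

<svg xmlns="http://www.w3.org/2000/svg" width="124.756mm" height="151.683mm" viewBox="0 0 124.756 151.683">
  <polyline points="92.916,135.502 115.478,68.565 107.666,124.967 67.424,53.010 72.496,86.893 102.009,138.589" fill="none" stroke="#000000"/>
  <polygon points="61.482,27.413 120.188,27.413 120.188,83.007 61.482,83.007" fill="none" stroke="#000000"/>
  <polyline points="91.748,79.512 111.012,111.630 71.958,24.760 72.787,39.747 111.699,140.483" fill="none" stroke="#000000"/>
  <polygon points="39.097,52.608 91.015,52.608 91.015,95.978 39.097,95.978" fill="none" stroke="#000000"/>
  <polygon points="100.984,14.578 92.267,19.265 88.678,93.702 14.256,117.015 55.760,90.109" fill="none" stroke="#000000"/>
</svg>

Each laser-on run becomes one SVG element. Flip Y back into SVG space with y_svg = 151.683 − y_machine. Every run uses S931, so all elements get stroke `#000000` (cut).

Run 1: The run is open, so emit a `<polyline>` with points (Y-flipped): 92.916,135.502 115.478,68.565 107.666,124.967 67.424,53.010 72.496,86.893 102.009,138.589.

Run 2: The run returns to its start, so emit a `<polygon>` with points (Y-flipped): 61.482,27.413 120.188,27.413 120.188,83.007 61.482,83.007.

Run 3: The run is open, so emit a `<polyline>` with points (Y-flipped): 91.748,79.512 111.012,111.630 71.958,24.760 72.787,39.747 111.699,140.483.

Run 4: The run returns to its start, so emit a `<polygon>` with points (Y-flipped): 39.097,52.608 91.015,52.608 91.015,95.978 39.097,95.978.

Run 5: The run returns to its start, so emit a `<polygon>` with points (Y-flipped): 100.984,14.578 92.267,19.265 88.678,93.702 14.256,117.015 55.760,90.109.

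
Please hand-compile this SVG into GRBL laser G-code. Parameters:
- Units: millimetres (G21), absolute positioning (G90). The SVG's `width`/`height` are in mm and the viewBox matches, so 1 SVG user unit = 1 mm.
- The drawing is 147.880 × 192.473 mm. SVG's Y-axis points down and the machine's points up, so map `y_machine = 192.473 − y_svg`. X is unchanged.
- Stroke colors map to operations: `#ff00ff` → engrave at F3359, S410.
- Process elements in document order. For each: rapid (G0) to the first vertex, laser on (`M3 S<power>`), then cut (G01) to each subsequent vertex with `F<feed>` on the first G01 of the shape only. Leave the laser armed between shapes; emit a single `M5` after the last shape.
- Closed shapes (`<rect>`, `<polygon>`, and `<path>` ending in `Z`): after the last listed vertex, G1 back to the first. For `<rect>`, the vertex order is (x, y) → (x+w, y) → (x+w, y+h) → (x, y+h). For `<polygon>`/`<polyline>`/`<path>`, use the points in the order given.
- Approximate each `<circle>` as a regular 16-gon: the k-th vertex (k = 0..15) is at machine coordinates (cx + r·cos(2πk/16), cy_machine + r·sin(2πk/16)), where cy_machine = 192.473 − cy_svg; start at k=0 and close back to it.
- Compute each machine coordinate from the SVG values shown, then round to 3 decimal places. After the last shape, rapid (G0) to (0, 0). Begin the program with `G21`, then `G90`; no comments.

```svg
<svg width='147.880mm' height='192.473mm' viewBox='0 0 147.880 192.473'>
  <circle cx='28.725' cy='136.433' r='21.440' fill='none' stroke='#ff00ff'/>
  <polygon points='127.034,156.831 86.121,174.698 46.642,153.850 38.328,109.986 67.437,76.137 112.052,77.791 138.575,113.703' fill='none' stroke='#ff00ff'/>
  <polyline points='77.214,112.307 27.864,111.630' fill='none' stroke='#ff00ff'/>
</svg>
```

viewBox `0 0 147.880 192.473` with mm width/height → 1 unit = 1 mm. Flip: y_m = 192.473 − y_svg.

**Shape 1** — `<circle>` circle, stroke `#ff00ff` → engrave (S410, F3359). Machine vertices: (50.165,56.040) → (48.533,64.245) → (43.885,71.200) → (36.930,75.848) → (28.725,77.480) → (20.520,75.848) → (13.565,71.200) → (8.917,64.245) → (7.285,56.040) → (8.917,47.835) → (13.565,40.880) → (20.520,36.232) → (28.725,34.600) → (36.930,36.232) → (43.885,40.880) → (48.533,47.835) → (50.165,56.040). Closed: final G1 returns to the first vertex.

**Shape 2** — `<polygon>` regular polygon, stroke `#ff00ff` → engrave (S410, F3359). Machine vertices: (127.034,35.642) → (86.121,17.775) → (46.642,38.623) → (38.328,82.487) → (67.437,116.336) → (112.052,114.682) → (138.575,78.770) → (127.034,35.642). Closed: final G1 returns to the first vertex.

**Shape 3** — `<polyline>` line segment, stroke `#ff00ff` → engrave (S410, F3359). Machine vertices: (77.214,80.166) → (27.864,80.843). Open path.

G21
G90
G0 X50.165 Y56.040
M3 S410
G01 X48.533 Y64.245 F3359
G01 X43.885 Y71.200
G01 X36.930 Y75.848
G01 X28.725 Y77.480
G01 X20.520 Y75.848
G01 X13.565 Y71.200
G01 X8.917 Y64.245
G01 X7.285 Y56.040
G01 X8.917 Y47.835
G01 X13.565 Y40.880
G01 X20.520 Y36.232
G01 X28.725 Y34.600
G01 X36.930 Y36.232
G01 X43.885 Y40.880
G01 X48.533 Y47.835
G01 X50.165 Y56.040
G0 X127.034 Y35.642
M3 S410
G01 X86.121 Y17.775 F3359
G01 X46.642 Y38.623
G01 X38.328 Y82.487
G01 X67.437 Y116.336
G01 X112.052 Y114.682
G01 X138.575 Y78.770
G01 X127.034 Y35.642
G0 X77.214 Y80.166
M3 S410
G01 X27.864 Y80.843 F3359
M5
G0 X0.000 Y0.000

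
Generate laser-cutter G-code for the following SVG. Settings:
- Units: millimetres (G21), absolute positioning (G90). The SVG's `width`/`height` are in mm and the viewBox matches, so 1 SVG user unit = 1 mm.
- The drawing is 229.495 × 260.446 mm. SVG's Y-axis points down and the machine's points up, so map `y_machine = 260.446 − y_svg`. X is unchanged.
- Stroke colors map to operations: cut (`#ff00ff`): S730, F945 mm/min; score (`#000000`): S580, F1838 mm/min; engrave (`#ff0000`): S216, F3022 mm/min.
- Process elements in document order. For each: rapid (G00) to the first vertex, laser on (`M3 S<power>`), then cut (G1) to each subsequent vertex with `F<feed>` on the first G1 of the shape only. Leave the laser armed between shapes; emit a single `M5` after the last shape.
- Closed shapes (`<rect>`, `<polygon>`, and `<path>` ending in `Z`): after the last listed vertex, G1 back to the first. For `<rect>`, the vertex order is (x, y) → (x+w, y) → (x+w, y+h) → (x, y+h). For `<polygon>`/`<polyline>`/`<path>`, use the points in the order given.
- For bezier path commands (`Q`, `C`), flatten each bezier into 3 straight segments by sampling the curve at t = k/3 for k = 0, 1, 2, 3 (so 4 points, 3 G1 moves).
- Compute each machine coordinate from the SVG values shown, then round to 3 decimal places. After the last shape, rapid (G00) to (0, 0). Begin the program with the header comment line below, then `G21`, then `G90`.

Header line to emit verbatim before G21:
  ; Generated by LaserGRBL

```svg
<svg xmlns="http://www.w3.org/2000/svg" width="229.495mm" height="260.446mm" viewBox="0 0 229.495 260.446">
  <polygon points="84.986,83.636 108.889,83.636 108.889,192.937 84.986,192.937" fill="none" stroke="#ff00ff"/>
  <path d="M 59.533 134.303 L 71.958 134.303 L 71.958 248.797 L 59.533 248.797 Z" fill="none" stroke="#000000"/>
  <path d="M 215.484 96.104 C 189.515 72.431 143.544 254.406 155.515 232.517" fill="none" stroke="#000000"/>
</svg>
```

Since the viewBox matches the mm dimensions, user units are millimetres directly. The only transform is the Y-flip y_m = 260.446 − y_svg.

Shape 1 is a rectangle drawn with `<polygon>`. Its stroke #ff00ff means cut at S730, F945. After flipping Y the toolpath is (84.986,176.810) → (108.889,176.810) → (108.889,67.509) → (84.986,67.509) → (84.986,176.810), returning to the start.

Shape 2 is a rectangle drawn with `<path>`. Its stroke #000000 means score at S580, F1838. After flipping Y the toolpath is (59.533,126.143) → (71.958,126.143) → (71.958,11.649) → (59.533,11.649) → (59.533,126.143), returning to the start.

Shape 3 is a cubic bezier drawn with `<path>`. Its stroke #000000 means score at S580, F1838. After flipping Y the toolpath is (215.484,164.342) → (185.734,134.633) → (159.971,58.828) → (155.515,27.929).

; Generated by LaserGRBL
G21
G90
G00 X84.986 Y176.810
M3 S730
G1 X108.889 Y176.810 F945
G1 X108.889 Y67.509
G1 X84.986 Y67.509
G1 X84.986 Y176.810
G00 X59.533 Y126.143
M3 S580
G1 X71.958 Y126.143 F1838
G1 X71.958 Y11.649
G1 X59.533 Y11.649
G1 X59.533 Y126.143
G00 X215.484 Y164.342
M3 S580
G1 X185.734 Y134.633 F1838
G1 X159.971 Y58.828
G1 X155.515 Y27.929
M5
G00 X0.000 Y0.000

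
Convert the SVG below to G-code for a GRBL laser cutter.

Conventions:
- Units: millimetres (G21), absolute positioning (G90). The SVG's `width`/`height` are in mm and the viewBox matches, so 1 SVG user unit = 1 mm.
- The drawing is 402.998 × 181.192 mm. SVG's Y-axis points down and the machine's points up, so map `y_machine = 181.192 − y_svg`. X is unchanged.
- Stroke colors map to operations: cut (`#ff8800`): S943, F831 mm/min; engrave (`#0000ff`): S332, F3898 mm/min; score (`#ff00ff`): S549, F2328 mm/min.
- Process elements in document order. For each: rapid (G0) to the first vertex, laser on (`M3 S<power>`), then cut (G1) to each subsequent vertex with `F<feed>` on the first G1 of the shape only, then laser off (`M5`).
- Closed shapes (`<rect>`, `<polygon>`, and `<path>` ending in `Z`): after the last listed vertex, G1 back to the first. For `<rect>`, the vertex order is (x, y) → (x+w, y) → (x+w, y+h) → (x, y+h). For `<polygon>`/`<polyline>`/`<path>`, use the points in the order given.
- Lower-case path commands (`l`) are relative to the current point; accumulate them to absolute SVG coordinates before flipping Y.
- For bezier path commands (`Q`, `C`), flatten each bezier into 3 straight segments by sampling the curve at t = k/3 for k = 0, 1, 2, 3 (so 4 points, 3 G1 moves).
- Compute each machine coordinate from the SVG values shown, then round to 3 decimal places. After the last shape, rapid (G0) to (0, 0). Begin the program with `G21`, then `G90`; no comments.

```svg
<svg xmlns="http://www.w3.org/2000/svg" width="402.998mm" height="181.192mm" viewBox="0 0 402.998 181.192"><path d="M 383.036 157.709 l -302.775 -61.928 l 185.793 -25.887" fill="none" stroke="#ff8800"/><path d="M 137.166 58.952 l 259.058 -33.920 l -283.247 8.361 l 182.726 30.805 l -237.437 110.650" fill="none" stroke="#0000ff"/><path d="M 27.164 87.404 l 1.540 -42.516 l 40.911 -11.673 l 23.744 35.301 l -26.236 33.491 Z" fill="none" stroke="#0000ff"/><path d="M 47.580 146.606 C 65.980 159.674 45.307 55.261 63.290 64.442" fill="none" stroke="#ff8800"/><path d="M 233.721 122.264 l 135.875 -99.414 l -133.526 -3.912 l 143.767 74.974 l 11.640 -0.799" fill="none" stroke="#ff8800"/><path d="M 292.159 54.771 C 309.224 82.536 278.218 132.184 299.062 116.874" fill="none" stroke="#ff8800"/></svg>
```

G21
G90
G0 X383.036 Y23.483
M3 S943
G1 X80.261 Y85.411 F831
G1 X266.054 Y111.298
M5
G0 X137.166 Y122.240
M3 S332
G1 X396.224 Y156.160 F3898
G1 X112.977 Y147.799
G1 X295.703 Y116.994
G1 X58.266 Y6.344
M5
G0 X27.164 Y93.788
M3 S332
G1 X28.704 Y136.304 F3898
G1 X69.615 Y147.977
G1 X93.359 Y112.676
G1 X67.123 Y79.185
G1 X27.164 Y93.788
M5
G0 X47.580 Y34.586
M3 S943
G1 X55.835 Y52.120 F831
G1 X55.313 Y96.625
G1 X63.290 Y116.750
M5
G0 X233.721 Y58.928
M3 S943
G1 X369.596 Y158.342 F831
G1 X236.070 Y162.254
G1 X379.837 Y87.280
G1 X391.477 Y88.079
M5
G0 X292.159 Y126.421
M3 S943
G1 X296.901 Y94.578 F831
G1 X291.801 Y67.444
G1 X299.062 Y64.318
M5
G0 X0.000 Y0.000

Since the viewBox matches the mm dimensions, user units are millimetres directly. The only transform is the Y-flip y_m = 181.192 − y_svg.

Shape 1 is a open polyline drawn with `<path>`. Its stroke #ff8800 means cut at S943, F831. After flipping Y the toolpath is (383.036,23.483) → (80.261,85.411) → (266.054,111.298).

Shape 2 is a open polyline drawn with `<path>`. Its stroke #0000ff means engrave at S332, F3898. After flipping Y the toolpath is (137.166,122.240) → (396.224,156.160) → (112.977,147.799) → (295.703,116.994) → (58.266,6.344).

Shape 3 is a regular polygon drawn with `<path>`. Its stroke #0000ff means engrave at S332, F3898. After flipping Y the toolpath is (27.164,93.788) → (28.704,136.304) → (69.615,147.977) → (93.359,112.676) → (67.123,79.185) → (27.164,93.788), returning to the start.

Shape 4 is a cubic bezier drawn with `<path>`. Its stroke #ff8800 means cut at S943, F831. After flipping Y the toolpath is (47.580,34.586) → (55.835,52.120) → (55.313,96.625) → (63.290,116.750).

Shape 5 is a open polyline drawn with `<path>`. Its stroke #ff8800 means cut at S943, F831. After flipping Y the toolpath is (233.721,58.928) → (369.596,158.342) → (236.070,162.254) → (379.837,87.280) → (391.477,88.079).

Shape 6 is a cubic bezier drawn with `<path>`. Its stroke #ff8800 means cut at S943, F831. After flipping Y the toolpath is (292.159,126.421) → (296.901,94.578) → (291.801,67.444) → (299.062,64.318).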